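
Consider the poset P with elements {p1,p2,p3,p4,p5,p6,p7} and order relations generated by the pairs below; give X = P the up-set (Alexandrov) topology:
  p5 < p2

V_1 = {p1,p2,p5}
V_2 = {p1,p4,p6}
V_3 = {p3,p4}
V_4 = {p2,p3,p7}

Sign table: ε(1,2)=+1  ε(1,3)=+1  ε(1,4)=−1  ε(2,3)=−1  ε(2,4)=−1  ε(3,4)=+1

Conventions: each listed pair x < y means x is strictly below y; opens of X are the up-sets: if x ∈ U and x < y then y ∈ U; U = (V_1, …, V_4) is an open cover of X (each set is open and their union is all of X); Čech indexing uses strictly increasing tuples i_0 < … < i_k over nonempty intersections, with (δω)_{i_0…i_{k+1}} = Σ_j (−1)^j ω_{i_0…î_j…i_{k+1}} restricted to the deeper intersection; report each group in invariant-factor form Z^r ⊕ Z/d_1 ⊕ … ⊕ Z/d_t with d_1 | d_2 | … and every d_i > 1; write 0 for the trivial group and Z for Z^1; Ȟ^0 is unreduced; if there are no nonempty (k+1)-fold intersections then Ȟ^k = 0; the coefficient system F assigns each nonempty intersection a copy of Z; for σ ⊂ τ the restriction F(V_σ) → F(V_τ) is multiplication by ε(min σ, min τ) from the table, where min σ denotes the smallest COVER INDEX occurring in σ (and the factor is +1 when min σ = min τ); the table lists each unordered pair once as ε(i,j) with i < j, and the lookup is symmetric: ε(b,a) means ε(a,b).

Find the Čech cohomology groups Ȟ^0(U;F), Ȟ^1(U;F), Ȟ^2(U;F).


nerve simplices:
  V12={p1} V14={p2} V23={p4} V34={p3}
C dims 4,4; δ0: rk 3, SNF 1^3
degree 0: 4−3−0 = 1 → Ȟ^0 ≅ Z
degree 1: 4−0−3 = 1 → Ȟ^1 ≅ Z
degree 2: 0−0−0 = 0 → Ȟ^2 ≅ 0

Ȟ^0(U;F) ≅ Z,  Ȟ^1(U;F) ≅ Z,  Ȟ^2(U;F) ≅ 0


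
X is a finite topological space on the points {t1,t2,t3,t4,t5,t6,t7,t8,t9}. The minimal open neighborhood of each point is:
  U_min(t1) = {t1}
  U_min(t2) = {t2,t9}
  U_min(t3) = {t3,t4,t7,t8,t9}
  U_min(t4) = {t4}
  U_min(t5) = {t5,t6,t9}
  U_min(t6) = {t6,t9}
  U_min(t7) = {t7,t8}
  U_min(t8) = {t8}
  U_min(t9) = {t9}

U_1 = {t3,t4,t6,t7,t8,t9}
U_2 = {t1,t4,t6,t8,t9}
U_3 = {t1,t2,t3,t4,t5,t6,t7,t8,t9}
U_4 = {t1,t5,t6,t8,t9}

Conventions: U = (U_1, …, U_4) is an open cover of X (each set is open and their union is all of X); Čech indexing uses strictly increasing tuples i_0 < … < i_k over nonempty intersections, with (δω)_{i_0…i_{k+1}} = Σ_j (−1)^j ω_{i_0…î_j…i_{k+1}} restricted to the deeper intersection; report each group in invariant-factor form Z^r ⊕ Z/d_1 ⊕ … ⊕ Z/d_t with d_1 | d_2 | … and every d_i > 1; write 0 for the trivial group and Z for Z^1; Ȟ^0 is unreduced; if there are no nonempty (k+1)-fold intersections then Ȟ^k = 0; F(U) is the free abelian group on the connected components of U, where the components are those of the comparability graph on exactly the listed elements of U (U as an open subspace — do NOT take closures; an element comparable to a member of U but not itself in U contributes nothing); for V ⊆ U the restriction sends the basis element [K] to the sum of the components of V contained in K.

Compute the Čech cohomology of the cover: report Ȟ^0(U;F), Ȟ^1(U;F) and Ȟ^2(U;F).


Ȟ^0 ≅ Z^2; Ȟ^1 ≅ 0; Ȟ^2 ≅ 0

nerve of the cover:
  U12={t4,t6,t8,t9} U13={t3,t4,t6,t7,t8,t9} U14={t6,t8,t9} U23={t1,t4,t6,t8,t9} U24={t1,t6,t8,t9} U34={t1,t5,t6,t8,t9}
  U123={t4,t6,t8,t9} U124={t6,t8,t9} U134={t6,t8,t9} U234={t1,t6,t8,t9}
  U1234={t6,t8,t9}
components per intersection:
  U1: {t3,t4,t6,t7,t8,t9}
  U2: {t1} {t4} {t6,t9} {t8}
  U3: {t1} {t2,t3,t4,t5,t6,t7,t8,t9}
  U4: {t1} {t5,t6,t9} {t8}
  U12: {t4} {t6,t9} {t8}
  U13: {t3,t4,t6,t7,t8,t9}
  U14: {t6,t9} {t8}
  U23: {t1} {t4} {t6,t9} {t8}
  U24: {t1} {t6,t9} {t8}
  U34: {t1} {t5,t6,t9} {t8}
  U123: {t4} {t6,t9} {t8}
  U124: {t6,t9} {t8}
  U134: {t6,t9} {t8}
  U234: {t1} {t6,t9} {t8}
  U1234: {t6,t9} {t8}
C dims 10,16,10,2; δ0: rk 8, SNF 1^8; δ1: rk 8, SNF 1^8; δ2: rk 2, SNF 1^2
Ȟ^0 = (10 − 8) − 0 = 2, so Ȟ^0 ≅ Z^2
Ȟ^1 = (16 − 8) − 8 = 0, so Ȟ^1 ≅ 0
Ȟ^2 = (10 − 2) − 8 = 0, so Ȟ^2 ≅ 0


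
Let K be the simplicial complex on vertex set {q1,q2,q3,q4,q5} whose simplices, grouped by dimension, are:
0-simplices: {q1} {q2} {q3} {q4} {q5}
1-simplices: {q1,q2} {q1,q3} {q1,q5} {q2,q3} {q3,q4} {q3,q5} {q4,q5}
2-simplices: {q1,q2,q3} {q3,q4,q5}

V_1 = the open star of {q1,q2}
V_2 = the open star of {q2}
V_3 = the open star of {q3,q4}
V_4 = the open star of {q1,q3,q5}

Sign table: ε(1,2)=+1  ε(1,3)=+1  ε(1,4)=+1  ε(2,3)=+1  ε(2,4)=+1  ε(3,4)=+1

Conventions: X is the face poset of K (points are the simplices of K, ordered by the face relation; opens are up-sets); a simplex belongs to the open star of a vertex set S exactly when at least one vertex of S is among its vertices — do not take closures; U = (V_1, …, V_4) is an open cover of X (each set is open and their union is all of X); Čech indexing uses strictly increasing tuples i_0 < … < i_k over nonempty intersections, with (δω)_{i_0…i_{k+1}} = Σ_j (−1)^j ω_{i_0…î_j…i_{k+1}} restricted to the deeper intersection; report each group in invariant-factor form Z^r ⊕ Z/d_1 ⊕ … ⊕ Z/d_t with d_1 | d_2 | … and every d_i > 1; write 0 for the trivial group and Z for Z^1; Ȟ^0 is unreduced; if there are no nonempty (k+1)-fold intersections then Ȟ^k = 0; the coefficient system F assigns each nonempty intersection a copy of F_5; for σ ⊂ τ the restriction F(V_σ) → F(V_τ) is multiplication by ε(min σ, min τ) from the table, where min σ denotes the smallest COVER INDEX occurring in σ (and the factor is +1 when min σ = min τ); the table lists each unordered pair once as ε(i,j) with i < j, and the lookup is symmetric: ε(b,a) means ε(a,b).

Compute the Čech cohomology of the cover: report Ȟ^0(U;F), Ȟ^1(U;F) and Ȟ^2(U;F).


nerve simplices:
  V1={{q1},{q2},{q1,q2},{q1,q3},{q1,q5},{q2,q3},{q1,q2,q3}} V2={{q2},{q1,q2},{q2,q3},{q1,q2,q3}} V3={{q3},{q4},{q1,q3},{q2,q3},{q3,q4},{q3,q5},{q4,q5},{q1,q2,q3},{q3,q4,q5}} V4={{q1},{q3},{q5},{q1,q2},{q1,q3},{q1,q5},{q2,q3},{q3,q4},{q3,q5},{q4,q5},{q1,q2,q3},{q3,q4,q5}}
  V12={{q2},{q1,q2},{q2,q3},{q1,q2,q3}} V13={{q1,q3},{q2,q3},{q1,q2,q3}} V14={{q1},{q1,q2},{q1,q3},{q1,q5},{q2,q3},{q1,q2,q3}} V23={{q2,q3},{q1,q2,q3}} V24={{q1,q2},{q2,q3},{q1,q2,q3}} V34={{q3},{q1,q3},{q2,q3},{q3,q4},{q3,q5},{q4,q5},{q1,q2,q3},{q3,q4,q5}}
  V123={{q2,q3},{q1,q2,q3}} V124={{q1,q2},{q2,q3},{q1,q2,q3}} V134={{q1,q3},{q2,q3},{q1,q2,q3}} V234={{q2,q3},{q1,q2,q3}}
  V1234={{q2,q3},{q1,q2,q3}}
C dims 4,6,4,1; δ0: rk_F5 3; δ1: rk_F5 3; δ2: rk_F5 1
degree 0: 4−3−0 = 1 → Ȟ^0 ≅ Z/5
degree 1: 6−3−3 = 0 → Ȟ^1 ≅ 0
degree 2: 4−1−3 = 0 → Ȟ^2 ≅ 0

Ȟ^0 ≅ Z/5, Ȟ^1 ≅ 0 and Ȟ^2 ≅ 0


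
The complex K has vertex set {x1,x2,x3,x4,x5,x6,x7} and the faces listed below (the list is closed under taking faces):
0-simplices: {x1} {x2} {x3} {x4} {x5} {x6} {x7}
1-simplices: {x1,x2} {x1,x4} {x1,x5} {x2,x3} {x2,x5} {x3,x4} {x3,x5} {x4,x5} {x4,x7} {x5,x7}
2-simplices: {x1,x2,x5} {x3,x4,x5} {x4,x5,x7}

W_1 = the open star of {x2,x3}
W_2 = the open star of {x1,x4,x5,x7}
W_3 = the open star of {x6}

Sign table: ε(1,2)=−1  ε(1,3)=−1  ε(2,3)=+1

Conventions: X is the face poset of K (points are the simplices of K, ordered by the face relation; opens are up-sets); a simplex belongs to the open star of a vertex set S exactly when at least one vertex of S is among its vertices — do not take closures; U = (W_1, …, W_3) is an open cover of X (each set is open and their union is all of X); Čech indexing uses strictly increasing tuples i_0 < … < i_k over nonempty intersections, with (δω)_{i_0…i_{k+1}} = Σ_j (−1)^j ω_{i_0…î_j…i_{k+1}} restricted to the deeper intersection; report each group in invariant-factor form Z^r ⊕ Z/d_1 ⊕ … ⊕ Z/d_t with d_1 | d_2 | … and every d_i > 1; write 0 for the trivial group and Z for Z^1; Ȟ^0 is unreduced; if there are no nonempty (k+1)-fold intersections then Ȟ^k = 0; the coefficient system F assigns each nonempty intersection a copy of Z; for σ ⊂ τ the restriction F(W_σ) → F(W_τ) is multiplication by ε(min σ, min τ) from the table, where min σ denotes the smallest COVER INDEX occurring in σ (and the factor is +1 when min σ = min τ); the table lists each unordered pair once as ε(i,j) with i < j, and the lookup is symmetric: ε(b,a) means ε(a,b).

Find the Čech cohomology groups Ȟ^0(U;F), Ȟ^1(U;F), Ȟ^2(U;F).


cover nerve:
  W1={{x2},{x3},{x1,x2},{x2,x3},{x2,x5},{x3,x4},{x3,x5},{x1,x2,x5},{x3,x4,x5}} W2={{x1},{x4},{x5},{x7},{x1,x2},{x1,x4},{x1,x5},{x2,x5},{x3,x4},{x3,x5},{x4,x5},{x4,x7},{x5,x7},{x1,x2,x5},{x3,x4,x5},{x4,x5,x7}} W3={{x6}}
  W12={{x1,x2},{x2,x5},{x3,x4},{x3,x5},{x1,x2,x5},{x3,x4,x5}}
C dims 3,1; δ0: rk 1, SNF 1^1
Ȟ^0: (3−1)−0=2 ⇒ Z^2
Ȟ^1: (1−0)−1=0 ⇒ 0
Ȟ^2: (0−0)−0=0 ⇒ 0

Ȟ^0 ≅ Z^2, Ȟ^1 ≅ 0 and Ȟ^2 ≅ 0


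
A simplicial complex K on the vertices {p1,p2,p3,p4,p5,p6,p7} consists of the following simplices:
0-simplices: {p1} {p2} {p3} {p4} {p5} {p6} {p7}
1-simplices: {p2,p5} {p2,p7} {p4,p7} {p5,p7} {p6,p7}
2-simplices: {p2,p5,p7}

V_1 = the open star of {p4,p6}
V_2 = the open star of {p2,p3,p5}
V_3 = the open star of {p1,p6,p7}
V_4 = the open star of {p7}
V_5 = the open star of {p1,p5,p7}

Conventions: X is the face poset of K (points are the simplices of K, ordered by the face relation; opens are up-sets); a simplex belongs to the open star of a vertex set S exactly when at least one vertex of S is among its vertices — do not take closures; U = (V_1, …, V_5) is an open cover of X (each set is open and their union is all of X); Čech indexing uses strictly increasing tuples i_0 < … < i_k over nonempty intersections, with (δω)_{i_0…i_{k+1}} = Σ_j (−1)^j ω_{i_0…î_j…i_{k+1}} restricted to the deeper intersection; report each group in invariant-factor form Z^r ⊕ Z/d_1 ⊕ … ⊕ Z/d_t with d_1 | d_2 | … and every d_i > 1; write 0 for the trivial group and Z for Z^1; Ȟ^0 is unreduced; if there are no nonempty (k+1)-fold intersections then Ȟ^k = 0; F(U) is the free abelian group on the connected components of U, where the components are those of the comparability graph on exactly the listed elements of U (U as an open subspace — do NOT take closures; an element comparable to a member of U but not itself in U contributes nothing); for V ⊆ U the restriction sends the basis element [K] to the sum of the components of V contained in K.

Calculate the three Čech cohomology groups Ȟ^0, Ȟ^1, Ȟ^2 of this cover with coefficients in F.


Ȟ^0 ≅ Z^3, Ȟ^1 ≅ 0 and Ȟ^2 ≅ 0

nerve of the cover:
  V1={{p4},{p6},{p4,p7},{p6,p7}} V2={{p2},{p3},{p5},{p2,p5},{p2,p7},{p5,p7},{p2,p5,p7}} V3={{p1},{p6},{p7},{p2,p7},{p4,p7},{p5,p7},{p6,p7},{p2,p5,p7}} V4={{p7},{p2,p7},{p4,p7},{p5,p7},{p6,p7},{p2,p5,p7}} V5={{p1},{p5},{p7},{p2,p5},{p2,p7},{p4,p7},{p5,p7},{p6,p7},{p2,p5,p7}}
  V13={{p6},{p4,p7},{p6,p7}} V14={{p4,p7},{p6,p7}} V15={{p4,p7},{p6,p7}} V23={{p2,p7},{p5,p7},{p2,p5,p7}} V24={{p2,p7},{p5,p7},{p2,p5,p7}} V25={{p5},{p2,p5},{p2,p7},{p5,p7},{p2,p5,p7}} V34={{p7},{p2,p7},{p4,p7},{p5,p7},{p6,p7},{p2,p5,p7}} V35={{p1},{p7},{p2,p7},{p4,p7},{p5,p7},{p6,p7},{p2,p5,p7}} V45={{p7},{p2,p7},{p4,p7},{p5,p7},{p6,p7},{p2,p5,p7}}
  V134={{p4,p7},{p6,p7}} V135={{p4,p7},{p6,p7}} V145={{p4,p7},{p6,p7}} V234={{p2,p7},{p5,p7},{p2,p5,p7}} V235={{p2,p7},{p5,p7},{p2,p5,p7}} V245={{p2,p7},{p5,p7},{p2,p5,p7}} V345={{p7},{p2,p7},{p4,p7},{p5,p7},{p6,p7},{p2,p5,p7}}
  V1345={{p4,p7},{p6,p7}} V2345={{p2,p7},{p5,p7},{p2,p5,p7}}
components per intersection:
  V1: {{p4},{p4,p7}} {{p6},{p6,p7}}
  V2: {{p2},{p5},{p2,p5},{p2,p7},{p5,p7},{p2,p5,p7}} {{p3}}
  V3: {{p1}} {{p6},{p7},{p2,p7},{p4,p7},{p5,p7},{p6,p7},{p2,p5,p7}}
  V4: {{p7},{p2,p7},{p4,p7},{p5,p7},{p6,p7},{p2,p5,p7}}
  V5: {{p1}} {{p5},{p7},{p2,p5},{p2,p7},{p4,p7},{p5,p7},{p6,p7},{p2,p5,p7}}
  V13: {{p6},{p6,p7}} {{p4,p7}}
  V14: {{p4,p7}} {{p6,p7}}
  V15: {{p4,p7}} {{p6,p7}}
  V23: {{p2,p7},{p5,p7},{p2,p5,p7}}
  V24: {{p2,p7},{p5,p7},{p2,p5,p7}}
  V25: {{p5},{p2,p5},{p2,p7},{p5,p7},{p2,p5,p7}}
  V34: {{p7},{p2,p7},{p4,p7},{p5,p7},{p6,p7},{p2,p5,p7}}
  V35: {{p1}} {{p7},{p2,p7},{p4,p7},{p5,p7},{p6,p7},{p2,p5,p7}}
  V45: {{p7},{p2,p7},{p4,p7},{p5,p7},{p6,p7},{p2,p5,p7}}
  V134: {{p4,p7}} {{p6,p7}}
  V135: {{p4,p7}} {{p6,p7}}
  V145: {{p4,p7}} {{p6,p7}}
  V234: {{p2,p7},{p5,p7},{p2,p5,p7}}
  V235: {{p2,p7},{p5,p7},{p2,p5,p7}}
  V245: {{p2,p7},{p5,p7},{p2,p5,p7}}
  V345: {{p7},{p2,p7},{p4,p7},{p5,p7},{p6,p7},{p2,p5,p7}}
  V1345: {{p4,p7}} {{p6,p7}}
  V2345: {{p2,p7},{p5,p7},{p2,p5,p7}}
C dims 9,13,10,3; δ0: rk 6, SNF 1^6; δ1: rk 7, SNF 1^7; δ2: rk 3, SNF 1^3
Ȟ^0 = (9 − 6) − 0 = 3, so Ȟ^0 ≅ Z^3
Ȟ^1 = (13 − 7) − 6 = 0, so Ȟ^1 ≅ 0
Ȟ^2 = (10 − 3) − 7 = 0, so Ȟ^2 ≅ 0


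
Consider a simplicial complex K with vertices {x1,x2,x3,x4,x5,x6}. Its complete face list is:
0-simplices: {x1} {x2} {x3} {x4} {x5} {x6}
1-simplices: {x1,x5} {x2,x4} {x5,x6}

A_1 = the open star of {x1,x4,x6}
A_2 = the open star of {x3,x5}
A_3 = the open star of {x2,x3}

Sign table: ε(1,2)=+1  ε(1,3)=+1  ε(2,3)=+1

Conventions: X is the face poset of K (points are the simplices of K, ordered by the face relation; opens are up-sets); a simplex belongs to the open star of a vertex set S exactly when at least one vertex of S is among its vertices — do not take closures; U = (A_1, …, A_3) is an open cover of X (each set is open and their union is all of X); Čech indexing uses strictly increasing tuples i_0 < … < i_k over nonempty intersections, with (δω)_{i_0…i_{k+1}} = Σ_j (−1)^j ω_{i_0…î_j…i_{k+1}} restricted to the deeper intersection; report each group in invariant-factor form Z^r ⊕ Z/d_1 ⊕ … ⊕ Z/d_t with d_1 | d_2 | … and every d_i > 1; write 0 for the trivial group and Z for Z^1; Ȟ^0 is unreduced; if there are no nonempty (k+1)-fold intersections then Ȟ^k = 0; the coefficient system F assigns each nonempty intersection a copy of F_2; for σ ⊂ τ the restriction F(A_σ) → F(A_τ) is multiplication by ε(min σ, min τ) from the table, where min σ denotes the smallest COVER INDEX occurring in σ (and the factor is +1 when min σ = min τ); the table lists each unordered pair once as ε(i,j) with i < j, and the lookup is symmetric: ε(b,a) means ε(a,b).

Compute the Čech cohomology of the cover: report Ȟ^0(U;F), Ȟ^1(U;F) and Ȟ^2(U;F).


Ȟ^0(U;F) ≅ Z/2; Ȟ^1(U;F) ≅ Z/2; Ȟ^2(U;F) ≅ 0

nerve of the cover:
  A1={{x1},{x4},{x6},{x1,x5},{x2,x4},{x5,x6}} A2={{x3},{x5},{x1,x5},{x5,x6}} A3={{x2},{x3},{x2,x4}}
  A12={{x1,x5},{x5,x6}} A13={{x2,x4}} A23={{x3}}
C dims 3,3; δ0: rk_F2 2
Ȟ^0 = (3 − 2) − 0 = 1, so Ȟ^0 ≅ Z/2
Ȟ^1 = (3 − 0) − 2 = 1, so Ȟ^1 ≅ Z/2
Ȟ^2 = (0 − 0) − 0 = 0, so Ȟ^2 ≅ 0


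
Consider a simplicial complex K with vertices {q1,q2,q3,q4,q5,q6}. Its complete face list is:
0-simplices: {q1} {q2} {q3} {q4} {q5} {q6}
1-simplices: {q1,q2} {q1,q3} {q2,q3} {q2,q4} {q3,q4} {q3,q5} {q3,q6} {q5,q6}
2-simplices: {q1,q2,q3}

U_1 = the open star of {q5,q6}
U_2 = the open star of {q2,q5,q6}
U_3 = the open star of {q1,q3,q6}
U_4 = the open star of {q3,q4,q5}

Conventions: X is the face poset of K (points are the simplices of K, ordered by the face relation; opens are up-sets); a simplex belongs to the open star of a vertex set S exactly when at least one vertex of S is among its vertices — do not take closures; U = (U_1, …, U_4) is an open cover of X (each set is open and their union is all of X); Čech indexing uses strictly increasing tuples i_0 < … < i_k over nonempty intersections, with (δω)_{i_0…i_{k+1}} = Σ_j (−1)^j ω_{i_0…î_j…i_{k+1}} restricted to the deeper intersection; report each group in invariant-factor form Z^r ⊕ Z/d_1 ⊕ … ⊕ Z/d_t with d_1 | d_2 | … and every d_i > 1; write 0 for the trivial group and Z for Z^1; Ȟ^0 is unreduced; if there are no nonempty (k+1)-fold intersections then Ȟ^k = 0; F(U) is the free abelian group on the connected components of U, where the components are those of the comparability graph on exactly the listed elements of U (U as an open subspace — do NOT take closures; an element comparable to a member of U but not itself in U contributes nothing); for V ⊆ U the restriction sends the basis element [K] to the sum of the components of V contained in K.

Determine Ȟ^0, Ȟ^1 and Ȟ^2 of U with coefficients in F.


nonempty intersections:
  U1={{q5},{q6},{q3,q5},{q3,q6},{q5,q6}} U2={{q2},{q5},{q6},{q1,q2},{q2,q3},{q2,q4},{q3,q5},{q3,q6},{q5,q6},{q1,q2,q3}} U3={{q1},{q3},{q6},{q1,q2},{q1,q3},{q2,q3},{q3,q4},{q3,q5},{q3,q6},{q5,q6},{q1,q2,q3}} U4={{q3},{q4},{q5},{q1,q3},{q2,q3},{q2,q4},{q3,q4},{q3,q5},{q3,q6},{q5,q6},{q1,q2,q3}}
  U12={{q5},{q6},{q3,q5},{q3,q6},{q5,q6}} U13={{q6},{q3,q5},{q3,q6},{q5,q6}} U14={{q5},{q3,q5},{q3,q6},{q5,q6}} U23={{q6},{q1,q2},{q2,q3},{q3,q5},{q3,q6},{q5,q6},{q1,q2,q3}} U24={{q5},{q2,q3},{q2,q4},{q3,q5},{q3,q6},{q5,q6},{q1,q2,q3}} U34={{q3},{q1,q3},{q2,q3},{q3,q4},{q3,q5},{q3,q6},{q5,q6},{q1,q2,q3}}
  U123={{q6},{q3,q5},{q3,q6},{q5,q6}} U124={{q5},{q3,q5},{q3,q6},{q5,q6}} U134={{q3,q5},{q3,q6},{q5,q6}} U234={{q2,q3},{q3,q5},{q3,q6},{q5,q6},{q1,q2,q3}}
  U1234={{q3,q5},{q3,q6},{q5,q6}}
components per intersection:
  U1: {{q5},{q6},{q3,q5},{q3,q6},{q5,q6}}
  U2: {{q2},{q1,q2},{q2,q3},{q2,q4},{q1,q2,q3}} {{q5},{q6},{q3,q5},{q3,q6},{q5,q6}}
  U3: {{q1},{q3},{q6},{q1,q2},{q1,q3},{q2,q3},{q3,q4},{q3,q5},{q3,q6},{q5,q6},{q1,q2,q3}}
  U4: {{q3},{q4},{q5},{q1,q3},{q2,q3},{q2,q4},{q3,q4},{q3,q5},{q3,q6},{q5,q6},{q1,q2,q3}}
  U12: {{q5},{q6},{q3,q5},{q3,q6},{q5,q6}}
  U13: {{q6},{q3,q6},{q5,q6}} {{q3,q5}}
  U14: {{q5},{q3,q5},{q5,q6}} {{q3,q6}}
  U23: {{q6},{q3,q6},{q5,q6}} {{q1,q2},{q2,q3},{q1,q2,q3}} {{q3,q5}}
  U24: {{q5},{q3,q5},{q5,q6}} {{q2,q3},{q1,q2,q3}} {{q2,q4}} {{q3,q6}}
  U34: {{q3},{q1,q3},{q2,q3},{q3,q4},{q3,q5},{q3,q6},{q1,q2,q3}} {{q5,q6}}
  U123: {{q6},{q3,q6},{q5,q6}} {{q3,q5}}
  U124: {{q5},{q3,q5},{q5,q6}} {{q3,q6}}
  U134: {{q3,q5}} {{q3,q6}} {{q5,q6}}
  U234: {{q2,q3},{q1,q2,q3}} {{q3,q5}} {{q3,q6}} {{q5,q6}}
  U1234: {{q3,q5}} {{q3,q6}} {{q5,q6}}
C dims 5,14,11,3; δ0: rk 4, SNF 1^4; δ1: rk 8, SNF 1^8; δ2: rk 3, SNF 1^3
Ȟ^0: (5−4)−0=1 ⇒ Z
Ȟ^1: (14−8)−4=2 ⇒ Z^2
Ȟ^2: (11−3)−8=0 ⇒ 0

Ȟ^0 ≅ Z, Ȟ^1 ≅ Z^2, Ȟ^2 ≅ 0


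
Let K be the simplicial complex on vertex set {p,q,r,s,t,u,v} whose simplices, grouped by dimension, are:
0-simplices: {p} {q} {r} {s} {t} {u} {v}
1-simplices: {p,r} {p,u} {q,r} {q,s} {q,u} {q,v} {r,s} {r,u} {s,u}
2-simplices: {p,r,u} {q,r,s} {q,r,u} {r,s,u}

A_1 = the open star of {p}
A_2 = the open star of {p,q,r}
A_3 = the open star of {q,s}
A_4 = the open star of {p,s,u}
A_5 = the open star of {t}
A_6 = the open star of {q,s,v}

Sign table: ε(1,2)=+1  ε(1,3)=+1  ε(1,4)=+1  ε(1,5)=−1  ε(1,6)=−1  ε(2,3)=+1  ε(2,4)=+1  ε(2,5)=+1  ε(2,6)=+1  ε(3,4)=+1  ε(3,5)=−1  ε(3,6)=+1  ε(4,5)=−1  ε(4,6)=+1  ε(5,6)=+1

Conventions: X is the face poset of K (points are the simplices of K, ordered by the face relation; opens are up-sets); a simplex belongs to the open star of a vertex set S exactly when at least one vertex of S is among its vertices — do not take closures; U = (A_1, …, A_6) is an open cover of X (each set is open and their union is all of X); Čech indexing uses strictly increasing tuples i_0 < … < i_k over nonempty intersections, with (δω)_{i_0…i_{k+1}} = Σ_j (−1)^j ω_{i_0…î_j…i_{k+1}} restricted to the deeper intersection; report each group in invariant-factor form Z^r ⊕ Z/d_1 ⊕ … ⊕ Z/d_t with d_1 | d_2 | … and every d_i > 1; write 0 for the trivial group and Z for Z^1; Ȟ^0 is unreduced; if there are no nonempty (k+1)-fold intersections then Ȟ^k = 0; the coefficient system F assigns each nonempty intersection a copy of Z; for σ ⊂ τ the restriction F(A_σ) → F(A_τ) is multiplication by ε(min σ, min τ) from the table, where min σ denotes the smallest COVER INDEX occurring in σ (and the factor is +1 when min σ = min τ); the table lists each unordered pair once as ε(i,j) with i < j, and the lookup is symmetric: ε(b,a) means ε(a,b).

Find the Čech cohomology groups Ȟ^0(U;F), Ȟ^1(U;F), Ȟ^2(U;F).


Ȟ^0 = Z^2, Ȟ^1 = 0 and Ȟ^2 = 0

cover nerve:
  A1={{p},{p,r},{p,u},{p,r,u}} A2={{p},{q},{r},{p,r},{p,u},{q,r},{q,s},{q,u},{q,v},{r,s},{r,u},{p,r,u},{q,r,s},{q,r,u},{r,s,u}} A3={{q},{s},{q,r},{q,s},{q,u},{q,v},{r,s},{s,u},{q,r,s},{q,r,u},{r,s,u}} A4={{p},{s},{u},{p,r},{p,u},{q,s},{q,u},{r,s},{r,u},{s,u},{p,r,u},{q,r,s},{q,r,u},{r,s,u}} A5={{t}} A6={{q},{s},{v},{q,r},{q,s},{q,u},{q,v},{r,s},{s,u},{q,r,s},{q,r,u},{r,s,u}}
  A12={{p},{p,r},{p,u},{p,r,u}} A14={{p},{p,r},{p,u},{p,r,u}} A23={{q},{q,r},{q,s},{q,u},{q,v},{r,s},{q,r,s},{q,r,u},{r,s,u}} A24={{p},{p,r},{p,u},{q,s},{q,u},{r,s},{r,u},{p,r,u},{q,r,s},{q,r,u},{r,s,u}} A26={{q},{q,r},{q,s},{q,u},{q,v},{r,s},{q,r,s},{q,r,u},{r,s,u}} A34={{s},{q,s},{q,u},{r,s},{s,u},{q,r,s},{q,r,u},{r,s,u}} A36={{q},{s},{q,r},{q,s},{q,u},{q,v},{r,s},{s,u},{q,r,s},{q,r,u},{r,s,u}} A46={{s},{q,s},{q,u},{r,s},{s,u},{q,r,s},{q,r,u},{r,s,u}}
  A124={{p},{p,r},{p,u},{p,r,u}} A234={{q,s},{q,u},{r,s},{q,r,s},{q,r,u},{r,s,u}} A236={{q},{q,r},{q,s},{q,u},{q,v},{r,s},{q,r,s},{q,r,u},{r,s,u}} A246={{q,s},{q,u},{r,s},{q,r,s},{q,r,u},{r,s,u}} A346={{s},{q,s},{q,u},{r,s},{s,u},{q,r,s},{q,r,u},{r,s,u}}
  A2346={{q,s},{q,u},{r,s},{q,r,s},{q,r,u},{r,s,u}}
C dims 6,8,5,1; δ0: rk 4, SNF 1^4; δ1: rk 4, SNF 1^4; δ2: rk 1, SNF 1^1
Ȟ^0: (6−4)−0=2 ⇒ Z^2
Ȟ^1: (8−4)−4=0 ⇒ 0
Ȟ^2: (5−1)−4=0 ⇒ 0


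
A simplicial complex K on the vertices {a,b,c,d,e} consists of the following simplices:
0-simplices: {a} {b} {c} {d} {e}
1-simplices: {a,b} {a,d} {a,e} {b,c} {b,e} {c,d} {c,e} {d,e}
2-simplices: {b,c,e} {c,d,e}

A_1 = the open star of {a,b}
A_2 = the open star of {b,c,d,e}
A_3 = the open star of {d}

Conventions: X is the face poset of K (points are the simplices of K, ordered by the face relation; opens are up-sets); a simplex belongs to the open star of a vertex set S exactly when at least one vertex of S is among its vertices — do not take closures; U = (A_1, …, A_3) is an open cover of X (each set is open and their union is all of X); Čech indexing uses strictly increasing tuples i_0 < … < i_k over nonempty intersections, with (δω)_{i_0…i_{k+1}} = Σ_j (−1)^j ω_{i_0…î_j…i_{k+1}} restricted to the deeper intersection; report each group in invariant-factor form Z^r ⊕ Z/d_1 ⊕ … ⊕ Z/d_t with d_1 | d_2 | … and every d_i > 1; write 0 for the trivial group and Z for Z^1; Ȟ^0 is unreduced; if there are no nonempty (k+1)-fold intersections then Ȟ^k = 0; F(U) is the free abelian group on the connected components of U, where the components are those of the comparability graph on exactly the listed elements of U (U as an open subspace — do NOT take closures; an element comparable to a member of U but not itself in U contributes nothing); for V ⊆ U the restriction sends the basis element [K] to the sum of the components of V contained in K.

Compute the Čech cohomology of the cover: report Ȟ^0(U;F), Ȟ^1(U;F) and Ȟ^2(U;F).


cover nerve:
  A1={{a},{b},{a,b},{a,d},{a,e},{b,c},{b,e},{b,c,e}} A2={{b},{c},{d},{e},{a,b},{a,d},{a,e},{b,c},{b,e},{c,d},{c,e},{d,e},{b,c,e},{c,d,e}} A3={{d},{a,d},{c,d},{d,e},{c,d,e}}
  A12={{b},{a,b},{a,d},{a,e},{b,c},{b,e},{b,c,e}} A13={{a,d}} A23={{d},{a,d},{c,d},{d,e},{c,d,e}}
  A123={{a,d}}
components per intersection:
  A1: {{a},{b},{a,b},{a,d},{a,e},{b,c},{b,e},{b,c,e}}
  A2: {{b},{c},{d},{e},{a,b},{a,d},{a,e},{b,c},{b,e},{c,d},{c,e},{d,e},{b,c,e},{c,d,e}}
  A3: {{d},{a,d},{c,d},{d,e},{c,d,e}}
  A12: {{b},{a,b},{b,c},{b,e},{b,c,e}} {{a,d}} {{a,e}}
  A13: {{a,d}}
  A23: {{d},{a,d},{c,d},{d,e},{c,d,e}}
  A123: {{a,d}}
C dims 3,5,1; δ0: rk 2, SNF 1^2; δ1: rk 1, SNF 1^1
Ȟ^0: (3−2)−0=1 ⇒ Z
Ȟ^1: (5−1)−2=2 ⇒ Z^2
Ȟ^2: (1−0)−1=0 ⇒ 0

Ȟ^0 ≅ Z, Ȟ^1 ≅ Z^2 and Ȟ^2 ≅ 0


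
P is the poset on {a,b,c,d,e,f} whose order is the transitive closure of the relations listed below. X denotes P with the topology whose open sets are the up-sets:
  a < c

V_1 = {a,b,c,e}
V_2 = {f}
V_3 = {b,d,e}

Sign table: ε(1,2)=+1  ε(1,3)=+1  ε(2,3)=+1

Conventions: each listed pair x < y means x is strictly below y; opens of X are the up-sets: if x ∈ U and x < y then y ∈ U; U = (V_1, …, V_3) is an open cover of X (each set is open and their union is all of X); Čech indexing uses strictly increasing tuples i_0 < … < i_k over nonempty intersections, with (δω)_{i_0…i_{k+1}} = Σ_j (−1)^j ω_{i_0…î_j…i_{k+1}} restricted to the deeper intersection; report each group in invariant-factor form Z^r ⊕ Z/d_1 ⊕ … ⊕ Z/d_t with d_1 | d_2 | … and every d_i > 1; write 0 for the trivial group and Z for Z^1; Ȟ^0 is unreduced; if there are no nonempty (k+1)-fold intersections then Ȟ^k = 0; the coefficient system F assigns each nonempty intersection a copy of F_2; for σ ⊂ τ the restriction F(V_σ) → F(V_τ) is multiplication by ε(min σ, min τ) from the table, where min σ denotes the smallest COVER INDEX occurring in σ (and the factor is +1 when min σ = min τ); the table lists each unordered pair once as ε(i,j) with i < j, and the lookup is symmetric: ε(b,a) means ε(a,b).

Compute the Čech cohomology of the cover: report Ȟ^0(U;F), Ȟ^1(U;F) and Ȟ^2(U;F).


Ȟ^0 ≅ Z/2 ⊕ Z/2; Ȟ^1 ≅ 0; Ȟ^2 ≅ 0

cover nerve:
  V13={b,e}
C dims 3,1; δ0: rk_F2 1
Ȟ^0: (3−1)−0=2 ⇒ Z/2 ⊕ Z/2
Ȟ^1: (1−0)−1=0 ⇒ 0
Ȟ^2: (0−0)−0=0 ⇒ 0


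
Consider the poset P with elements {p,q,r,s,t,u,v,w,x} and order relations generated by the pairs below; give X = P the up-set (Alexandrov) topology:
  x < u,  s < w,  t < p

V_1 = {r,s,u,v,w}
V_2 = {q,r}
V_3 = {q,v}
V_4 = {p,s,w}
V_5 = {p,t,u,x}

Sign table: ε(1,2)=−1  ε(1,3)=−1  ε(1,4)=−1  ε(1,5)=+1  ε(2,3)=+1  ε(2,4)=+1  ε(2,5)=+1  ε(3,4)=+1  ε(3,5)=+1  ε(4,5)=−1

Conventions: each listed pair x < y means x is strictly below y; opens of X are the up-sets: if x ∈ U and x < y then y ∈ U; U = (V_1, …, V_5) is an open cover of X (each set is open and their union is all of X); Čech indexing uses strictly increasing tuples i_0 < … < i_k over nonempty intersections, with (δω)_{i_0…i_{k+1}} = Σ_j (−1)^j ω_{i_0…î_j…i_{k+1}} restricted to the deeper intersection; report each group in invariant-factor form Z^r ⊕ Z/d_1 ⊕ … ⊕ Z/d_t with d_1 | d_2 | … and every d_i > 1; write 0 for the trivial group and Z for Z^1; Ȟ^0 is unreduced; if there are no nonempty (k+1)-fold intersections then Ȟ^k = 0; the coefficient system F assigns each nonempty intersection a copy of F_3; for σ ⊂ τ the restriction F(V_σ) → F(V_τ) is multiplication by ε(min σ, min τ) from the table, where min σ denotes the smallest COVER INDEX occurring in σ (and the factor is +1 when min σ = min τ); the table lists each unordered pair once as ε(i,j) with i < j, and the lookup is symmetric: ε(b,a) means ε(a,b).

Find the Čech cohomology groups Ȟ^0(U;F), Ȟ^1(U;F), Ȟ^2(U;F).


Ȟ^0 ≅ Z/3; Ȟ^1 ≅ Z/3 ⊕ Z/3; Ȟ^2 ≅ 0

nerve of the cover:
  V12={r} V13={v} V14={s,w} V15={u} V23={q} V45={p}
C dims 5,6; δ0: rk_F3 4
Ȟ^0 = (5 − 4) − 0 = 1, so Ȟ^0 ≅ Z/3
Ȟ^1 = (6 − 0) − 4 = 2, so Ȟ^1 ≅ Z/3 ⊕ Z/3
Ȟ^2 = (0 − 0) − 0 = 0, so Ȟ^2 ≅ 0


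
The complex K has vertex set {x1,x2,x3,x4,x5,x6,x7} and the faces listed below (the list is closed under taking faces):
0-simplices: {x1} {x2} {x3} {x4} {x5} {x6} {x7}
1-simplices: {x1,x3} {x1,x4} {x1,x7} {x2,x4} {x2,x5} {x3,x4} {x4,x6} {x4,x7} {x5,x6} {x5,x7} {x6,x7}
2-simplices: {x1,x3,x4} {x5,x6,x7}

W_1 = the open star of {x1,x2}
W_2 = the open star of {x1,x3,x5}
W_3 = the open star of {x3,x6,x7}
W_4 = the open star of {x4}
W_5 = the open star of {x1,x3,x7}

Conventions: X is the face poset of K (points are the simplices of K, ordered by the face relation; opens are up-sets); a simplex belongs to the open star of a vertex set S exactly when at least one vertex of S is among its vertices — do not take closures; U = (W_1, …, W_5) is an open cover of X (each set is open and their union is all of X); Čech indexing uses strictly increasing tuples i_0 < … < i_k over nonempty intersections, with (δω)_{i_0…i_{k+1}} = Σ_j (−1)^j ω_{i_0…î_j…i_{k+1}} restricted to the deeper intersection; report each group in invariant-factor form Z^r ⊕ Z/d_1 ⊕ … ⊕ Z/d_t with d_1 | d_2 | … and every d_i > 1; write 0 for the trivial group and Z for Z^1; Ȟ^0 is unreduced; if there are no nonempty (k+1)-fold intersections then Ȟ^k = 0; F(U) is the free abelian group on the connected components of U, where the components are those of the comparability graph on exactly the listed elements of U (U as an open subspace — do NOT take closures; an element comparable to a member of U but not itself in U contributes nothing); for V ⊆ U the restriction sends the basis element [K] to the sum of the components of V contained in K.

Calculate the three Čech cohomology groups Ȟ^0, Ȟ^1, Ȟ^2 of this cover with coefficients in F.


nonempty overlaps:
  W1={{x1},{x2},{x1,x3},{x1,x4},{x1,x7},{x2,x4},{x2,x5},{x1,x3,x4}} W2={{x1},{x3},{x5},{x1,x3},{x1,x4},{x1,x7},{x2,x5},{x3,x4},{x5,x6},{x5,x7},{x1,x3,x4},{x5,x6,x7}} W3={{x3},{x6},{x7},{x1,x3},{x1,x7},{x3,x4},{x4,x6},{x4,x7},{x5,x6},{x5,x7},{x6,x7},{x1,x3,x4},{x5,x6,x7}} W4={{x4},{x1,x4},{x2,x4},{x3,x4},{x4,x6},{x4,x7},{x1,x3,x4}} W5={{x1},{x3},{x7},{x1,x3},{x1,x4},{x1,x7},{x3,x4},{x4,x7},{x5,x7},{x6,x7},{x1,x3,x4},{x5,x6,x7}}
  W12={{x1},{x1,x3},{x1,x4},{x1,x7},{x2,x5},{x1,x3,x4}} W13={{x1,x3},{x1,x7},{x1,x3,x4}} W14={{x1,x4},{x2,x4},{x1,x3,x4}} W15={{x1},{x1,x3},{x1,x4},{x1,x7},{x1,x3,x4}} W23={{x3},{x1,x3},{x1,x7},{x3,x4},{x5,x6},{x5,x7},{x1,x3,x4},{x5,x6,x7}} W24={{x1,x4},{x3,x4},{x1,x3,x4}} W25={{x1},{x3},{x1,x3},{x1,x4},{x1,x7},{x3,x4},{x5,x7},{x1,x3,x4},{x5,x6,x7}} W34={{x3,x4},{x4,x6},{x4,x7},{x1,x3,x4}} W35={{x3},{x7},{x1,x3},{x1,x7},{x3,x4},{x4,x7},{x5,x7},{x6,x7},{x1,x3,x4},{x5,x6,x7}} W45={{x1,x4},{x3,x4},{x4,x7},{x1,x3,x4}}
  W123={{x1,x3},{x1,x7},{x1,x3,x4}} W124={{x1,x4},{x1,x3,x4}} W125={{x1},{x1,x3},{x1,x4},{x1,x7},{x1,x3,x4}} W134={{x1,x3,x4}} W135={{x1,x3},{x1,x7},{x1,x3,x4}} W145={{x1,x4},{x1,x3,x4}} W234={{x3,x4},{x1,x3,x4}} W235={{x3},{x1,x3},{x1,x7},{x3,x4},{x5,x7},{x1,x3,x4},{x5,x6,x7}} W245={{x1,x4},{x3,x4},{x1,x3,x4}} W345={{x3,x4},{x4,x7},{x1,x3,x4}}
  W1234={{x1,x3,x4}} W1235={{x1,x3},{x1,x7},{x1,x3,x4}} W1245={{x1,x4},{x1,x3,x4}} W1345={{x1,x3,x4}} W2345={{x3,x4},{x1,x3,x4}}
  W12345={{x1,x3,x4}}
components per intersection:
  W1: {{x1},{x1,x3},{x1,x4},{x1,x7},{x1,x3,x4}} {{x2},{x2,x4},{x2,x5}}
  W2: {{x1},{x3},{x1,x3},{x1,x4},{x1,x7},{x3,x4},{x1,x3,x4}} {{x5},{x2,x5},{x5,x6},{x5,x7},{x5,x6,x7}}
  W3: {{x3},{x1,x3},{x3,x4},{x1,x3,x4}} {{x6},{x7},{x1,x7},{x4,x6},{x4,x7},{x5,x6},{x5,x7},{x6,x7},{x5,x6,x7}}
  W4: {{x4},{x1,x4},{x2,x4},{x3,x4},{x4,x6},{x4,x7},{x1,x3,x4}}
  W5: {{x1},{x3},{x7},{x1,x3},{x1,x4},{x1,x7},{x3,x4},{x4,x7},{x5,x7},{x6,x7},{x1,x3,x4},{x5,x6,x7}}
  W12: {{x1},{x1,x3},{x1,x4},{x1,x7},{x1,x3,x4}} {{x2,x5}}
  W13: {{x1,x3},{x1,x3,x4}} {{x1,x7}}
  W14: {{x1,x4},{x1,x3,x4}} {{x2,x4}}
  W15: {{x1},{x1,x3},{x1,x4},{x1,x7},{x1,x3,x4}}
  W23: {{x3},{x1,x3},{x3,x4},{x1,x3,x4}} {{x1,x7}} {{x5,x6},{x5,x7},{x5,x6,x7}}
  W24: {{x1,x4},{x3,x4},{x1,x3,x4}}
  W25: {{x1},{x3},{x1,x3},{x1,x4},{x1,x7},{x3,x4},{x1,x3,x4}} {{x5,x7},{x5,x6,x7}}
  W34: {{x3,x4},{x1,x3,x4}} {{x4,x6}} {{x4,x7}}
  W35: {{x3},{x1,x3},{x3,x4},{x1,x3,x4}} {{x7},{x1,x7},{x4,x7},{x5,x7},{x6,x7},{x5,x6,x7}}
  W45: {{x1,x4},{x3,x4},{x1,x3,x4}} {{x4,x7}}
  W123: {{x1,x3},{x1,x3,x4}} {{x1,x7}}
  W124: {{x1,x4},{x1,x3,x4}}
  W125: {{x1},{x1,x3},{x1,x4},{x1,x7},{x1,x3,x4}}
  W134: {{x1,x3,x4}}
  W135: {{x1,x3},{x1,x3,x4}} {{x1,x7}}
  W145: {{x1,x4},{x1,x3,x4}}
  W234: {{x3,x4},{x1,x3,x4}}
  W235: {{x3},{x1,x3},{x3,x4},{x1,x3,x4}} {{x1,x7}} {{x5,x7},{x5,x6,x7}}
  W245: {{x1,x4},{x3,x4},{x1,x3,x4}}
  W345: {{x3,x4},{x1,x3,x4}} {{x4,x7}}
  W1234: {{x1,x3,x4}}
  W1235: {{x1,x3},{x1,x3,x4}} {{x1,x7}}
  W1245: {{x1,x4},{x1,x3,x4}}
  W1345: {{x1,x3,x4}}
  W2345: {{x3,x4},{x1,x3,x4}}
  W12345: {{x1,x3,x4}}
C dims 8,20,15,6; δ0: rk 7, SNF 1^7; δ1: rk 10, SNF 1^10; δ2: rk 5, SNF 1^5
degree 0: 8−7−0 = 1 → Ȟ^0 ≅ Z
degree 1: 20−10−7 = 3 → Ȟ^1 ≅ Z^3
degree 2: 15−5−10 = 0 → Ȟ^2 ≅ 0

Ȟ^0 = Z, Ȟ^1 = Z^3, Ȟ^2 = 0


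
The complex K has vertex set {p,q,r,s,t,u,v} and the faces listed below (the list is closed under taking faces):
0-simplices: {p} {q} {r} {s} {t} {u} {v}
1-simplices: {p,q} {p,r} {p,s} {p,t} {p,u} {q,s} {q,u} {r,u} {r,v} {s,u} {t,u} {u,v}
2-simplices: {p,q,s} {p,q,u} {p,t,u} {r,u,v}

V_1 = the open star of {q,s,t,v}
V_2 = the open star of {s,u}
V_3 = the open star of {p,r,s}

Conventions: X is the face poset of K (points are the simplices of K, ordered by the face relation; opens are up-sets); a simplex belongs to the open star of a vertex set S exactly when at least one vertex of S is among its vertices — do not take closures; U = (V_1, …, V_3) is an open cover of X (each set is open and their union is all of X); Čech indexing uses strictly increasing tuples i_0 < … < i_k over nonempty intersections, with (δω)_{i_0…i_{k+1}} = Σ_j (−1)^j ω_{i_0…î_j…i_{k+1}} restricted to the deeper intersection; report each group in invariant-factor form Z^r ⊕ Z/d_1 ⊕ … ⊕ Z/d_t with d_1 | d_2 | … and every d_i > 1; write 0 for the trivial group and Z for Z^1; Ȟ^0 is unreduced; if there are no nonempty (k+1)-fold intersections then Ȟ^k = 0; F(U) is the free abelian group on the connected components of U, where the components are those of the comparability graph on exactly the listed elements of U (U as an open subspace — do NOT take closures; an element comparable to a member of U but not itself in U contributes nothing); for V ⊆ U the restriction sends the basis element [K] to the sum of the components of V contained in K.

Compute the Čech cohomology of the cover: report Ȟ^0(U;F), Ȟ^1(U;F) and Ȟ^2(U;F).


nerve simplices:
  V1={{q},{s},{t},{v},{p,q},{p,s},{p,t},{q,s},{q,u},{r,v},{s,u},{t,u},{u,v},{p,q,s},{p,q,u},{p,t,u},{r,u,v}} V2={{s},{u},{p,s},{p,u},{q,s},{q,u},{r,u},{s,u},{t,u},{u,v},{p,q,s},{p,q,u},{p,t,u},{r,u,v}} V3={{p},{r},{s},{p,q},{p,r},{p,s},{p,t},{p,u},{q,s},{r,u},{r,v},{s,u},{p,q,s},{p,q,u},{p,t,u},{r,u,v}}
  V12={{s},{p,s},{q,s},{q,u},{s,u},{t,u},{u,v},{p,q,s},{p,q,u},{p,t,u},{r,u,v}} V13={{s},{p,q},{p,s},{p,t},{q,s},{r,v},{s,u},{p,q,s},{p,q,u},{p,t,u},{r,u,v}} V23={{s},{p,s},{p,u},{q,s},{r,u},{s,u},{p,q,s},{p,q,u},{p,t,u},{r,u,v}}
  V123={{s},{p,s},{q,s},{s,u},{p,q,s},{p,q,u},{p,t,u},{r,u,v}}
components per intersection:
  V1: {{q},{s},{p,q},{p,s},{q,s},{q,u},{s,u},{p,q,s},{p,q,u}} {{t},{p,t},{t,u},{p,t,u}} {{v},{r,v},{u,v},{r,u,v}}
  V2: {{s},{u},{p,s},{p,u},{q,s},{q,u},{r,u},{s,u},{t,u},{u,v},{p,q,s},{p,q,u},{p,t,u},{r,u,v}}
  V3: {{p},{r},{s},{p,q},{p,r},{p,s},{p,t},{p,u},{q,s},{r,u},{r,v},{s,u},{p,q,s},{p,q,u},{p,t,u},{r,u,v}}
  V12: {{s},{p,s},{q,s},{s,u},{p,q,s}} {{q,u},{p,q,u}} {{t,u},{p,t,u}} {{u,v},{r,u,v}}
  V13: {{s},{p,q},{p,s},{q,s},{s,u},{p,q,s},{p,q,u}} {{p,t},{p,t,u}} {{r,v},{r,u,v}}
  V23: {{s},{p,s},{q,s},{s,u},{p,q,s}} {{p,u},{p,q,u},{p,t,u}} {{r,u},{r,u,v}}
  V123: {{s},{p,s},{q,s},{s,u},{p,q,s}} {{p,q,u}} {{p,t,u}} {{r,u,v}}
C dims 5,10,4; δ0: rk 4, SNF 1^4; δ1: rk 4, SNF 1^4
degree 0: 5−4−0 = 1 → Ȟ^0 ≅ Z
degree 1: 10−4−4 = 2 → Ȟ^1 ≅ Z^2
degree 2: 4−0−4 = 0 → Ȟ^2 ≅ 0

Ȟ^0(U;F) ≅ Z,  Ȟ^1(U;F) ≅ Z^2,  Ȟ^2(U;F) ≅ 0


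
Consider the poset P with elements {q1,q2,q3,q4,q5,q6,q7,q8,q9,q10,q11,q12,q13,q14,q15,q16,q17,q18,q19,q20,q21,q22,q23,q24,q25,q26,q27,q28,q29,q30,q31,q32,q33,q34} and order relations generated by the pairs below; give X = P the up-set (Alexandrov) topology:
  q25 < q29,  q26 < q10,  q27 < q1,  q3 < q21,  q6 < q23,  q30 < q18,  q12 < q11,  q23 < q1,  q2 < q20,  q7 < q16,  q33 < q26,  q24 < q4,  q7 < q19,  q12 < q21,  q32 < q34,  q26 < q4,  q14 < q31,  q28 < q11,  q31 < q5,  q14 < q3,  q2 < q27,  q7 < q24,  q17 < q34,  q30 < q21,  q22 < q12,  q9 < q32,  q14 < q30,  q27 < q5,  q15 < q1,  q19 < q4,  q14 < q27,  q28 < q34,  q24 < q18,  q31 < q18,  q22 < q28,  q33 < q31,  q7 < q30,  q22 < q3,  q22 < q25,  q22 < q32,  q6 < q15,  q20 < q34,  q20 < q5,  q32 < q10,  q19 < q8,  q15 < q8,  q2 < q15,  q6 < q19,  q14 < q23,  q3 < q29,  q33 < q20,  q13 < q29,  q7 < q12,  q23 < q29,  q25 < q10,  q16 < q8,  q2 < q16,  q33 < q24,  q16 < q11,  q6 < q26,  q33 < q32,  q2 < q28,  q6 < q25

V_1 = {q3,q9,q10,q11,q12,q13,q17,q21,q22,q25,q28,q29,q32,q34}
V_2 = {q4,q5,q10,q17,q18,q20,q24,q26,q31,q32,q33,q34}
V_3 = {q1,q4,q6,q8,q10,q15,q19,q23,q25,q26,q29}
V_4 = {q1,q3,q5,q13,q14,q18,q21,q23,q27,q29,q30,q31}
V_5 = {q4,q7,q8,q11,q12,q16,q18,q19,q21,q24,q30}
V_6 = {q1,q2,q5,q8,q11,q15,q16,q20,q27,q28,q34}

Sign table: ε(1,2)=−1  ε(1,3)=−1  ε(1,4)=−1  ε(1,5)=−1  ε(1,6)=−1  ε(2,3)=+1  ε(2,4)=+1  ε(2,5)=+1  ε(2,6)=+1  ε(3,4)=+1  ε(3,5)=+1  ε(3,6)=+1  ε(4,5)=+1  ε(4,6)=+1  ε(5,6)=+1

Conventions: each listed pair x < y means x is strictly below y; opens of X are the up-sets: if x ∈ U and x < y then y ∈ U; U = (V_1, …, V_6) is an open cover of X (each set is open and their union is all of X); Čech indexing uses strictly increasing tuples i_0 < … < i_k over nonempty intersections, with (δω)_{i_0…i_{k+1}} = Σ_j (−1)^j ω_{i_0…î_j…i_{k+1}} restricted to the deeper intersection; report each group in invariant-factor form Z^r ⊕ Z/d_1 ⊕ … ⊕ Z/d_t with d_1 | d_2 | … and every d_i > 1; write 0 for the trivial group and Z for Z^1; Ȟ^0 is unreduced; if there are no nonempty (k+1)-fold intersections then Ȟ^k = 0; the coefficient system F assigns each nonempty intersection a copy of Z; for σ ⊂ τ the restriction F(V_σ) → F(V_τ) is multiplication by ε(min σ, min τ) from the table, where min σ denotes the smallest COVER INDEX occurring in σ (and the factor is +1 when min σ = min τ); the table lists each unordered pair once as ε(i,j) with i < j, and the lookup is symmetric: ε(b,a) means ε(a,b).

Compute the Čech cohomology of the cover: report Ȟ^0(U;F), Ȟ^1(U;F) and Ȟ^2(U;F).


Ȟ^0 = Z,  Ȟ^1 = 0,  Ȟ^2 = Z/2

nonempty overlaps:
  V12={q10,q17,q32,q34} V13={q10,q25,q29} V14={q3,q13,q21,q29} V15={q11,q12,q21} V16={q11,q28,q34} V23={q4,q10,q26} V24={q5,q18,q31} V25={q4,q18,q24} V26={q5,q20,q34} V34={q1,q23,q29} V35={q4,q8,q19} V36={q1,q8,q15} V45={q18,q21,q30} V46={q1,q5,q27} V56={q8,q11,q16}
  V123={q10} V126={q34} V134={q29} V145={q21} V156={q11} V235={q4} V245={q18} V246={q5} V346={q1} V356={q8}
C dims 6,15,10; δ0: rk 5, SNF 1^5; δ1: rk 10, SNF 1^9·2
degree 0: 6−5−0 = 1 → Ȟ^0 ≅ Z
degree 1: 15−10−5 = 0 → Ȟ^1 ≅ 0
degree 2: 10−0−10 = 0 plus torsion [2] → Ȟ^2 ≅ Z/2


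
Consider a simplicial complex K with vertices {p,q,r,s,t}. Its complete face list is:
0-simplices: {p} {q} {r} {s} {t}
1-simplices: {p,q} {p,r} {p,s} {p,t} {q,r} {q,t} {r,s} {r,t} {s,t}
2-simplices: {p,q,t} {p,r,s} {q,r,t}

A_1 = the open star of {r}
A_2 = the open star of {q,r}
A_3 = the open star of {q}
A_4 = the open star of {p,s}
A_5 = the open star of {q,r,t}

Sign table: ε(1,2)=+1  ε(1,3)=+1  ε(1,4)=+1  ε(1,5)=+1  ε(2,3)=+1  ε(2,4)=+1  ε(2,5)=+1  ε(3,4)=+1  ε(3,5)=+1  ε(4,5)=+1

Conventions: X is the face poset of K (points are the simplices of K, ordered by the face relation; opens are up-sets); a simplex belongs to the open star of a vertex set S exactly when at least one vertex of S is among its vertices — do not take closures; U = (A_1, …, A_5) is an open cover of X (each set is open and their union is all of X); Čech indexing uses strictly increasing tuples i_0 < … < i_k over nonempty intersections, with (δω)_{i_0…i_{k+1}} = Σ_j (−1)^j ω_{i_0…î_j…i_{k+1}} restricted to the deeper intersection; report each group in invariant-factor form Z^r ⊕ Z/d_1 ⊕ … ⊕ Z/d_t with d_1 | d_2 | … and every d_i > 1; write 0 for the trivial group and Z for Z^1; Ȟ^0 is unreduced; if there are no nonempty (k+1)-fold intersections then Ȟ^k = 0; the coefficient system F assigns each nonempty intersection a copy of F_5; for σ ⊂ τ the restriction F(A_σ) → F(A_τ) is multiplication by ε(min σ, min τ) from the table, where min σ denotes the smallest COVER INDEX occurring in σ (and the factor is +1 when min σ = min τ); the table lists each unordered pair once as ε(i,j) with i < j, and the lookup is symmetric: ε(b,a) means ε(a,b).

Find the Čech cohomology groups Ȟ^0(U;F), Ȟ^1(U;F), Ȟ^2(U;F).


Ȟ^0 = Z/5,  Ȟ^1 = 0,  Ȟ^2 = 0

nerve simplices:
  A1={{r},{p,r},{q,r},{r,s},{r,t},{p,r,s},{q,r,t}} A2={{q},{r},{p,q},{p,r},{q,r},{q,t},{r,s},{r,t},{p,q,t},{p,r,s},{q,r,t}} A3={{q},{p,q},{q,r},{q,t},{p,q,t},{q,r,t}} A4={{p},{s},{p,q},{p,r},{p,s},{p,t},{r,s},{s,t},{p,q,t},{p,r,s}} A5={{q},{r},{t},{p,q},{p,r},{p,t},{q,r},{q,t},{r,s},{r,t},{s,t},{p,q,t},{p,r,s},{q,r,t}}
  A12={{r},{p,r},{q,r},{r,s},{r,t},{p,r,s},{q,r,t}} A13={{q,r},{q,r,t}} A14={{p,r},{r,s},{p,r,s}} A15={{r},{p,r},{q,r},{r,s},{r,t},{p,r,s},{q,r,t}} A23={{q},{p,q},{q,r},{q,t},{p,q,t},{q,r,t}} A24={{p,q},{p,r},{r,s},{p,q,t},{p,r,s}} A25={{q},{r},{p,q},{p,r},{q,r},{q,t},{r,s},{r,t},{p,q,t},{p,r,s},{q,r,t}} A34={{p,q},{p,q,t}} A35={{q},{p,q},{q,r},{q,t},{p,q,t},{q,r,t}} A45={{p,q},{p,r},{p,t},{r,s},{s,t},{p,q,t},{p,r,s}}
  A123={{q,r},{q,r,t}} A124={{p,r},{r,s},{p,r,s}} A125={{r},{p,r},{q,r},{r,s},{r,t},{p,r,s},{q,r,t}} A135={{q,r},{q,r,t}} A145={{p,r},{r,s},{p,r,s}} A234={{p,q},{p,q,t}} A235={{q},{p,q},{q,r},{q,t},{p,q,t},{q,r,t}} A245={{p,q},{p,r},{r,s},{p,q,t},{p,r,s}} A345={{p,q},{p,q,t}}
  A1235={{q,r},{q,r,t}} A1245={{p,r},{r,s},{p,r,s}} A2345={{p,q},{p,q,t}}
C dims 5,10,9,3; δ0: rk_F5 4; δ1: rk_F5 6; δ2: rk_F5 3
degree 0: 5−4−0 = 1 → Ȟ^0 ≅ Z/5
degree 1: 10−6−4 = 0 → Ȟ^1 ≅ 0
degree 2: 9−3−6 = 0 → Ȟ^2 ≅ 0
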